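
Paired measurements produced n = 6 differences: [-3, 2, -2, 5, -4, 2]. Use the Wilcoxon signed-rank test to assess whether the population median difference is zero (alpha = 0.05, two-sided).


Step 1: Drop any zero differences (none here) and take |d_i|.
|d| = [3, 2, 2, 5, 4, 2]
Step 2: Midrank |d_i| (ties get averaged ranks).
ranks: |3|->4, |2|->2, |2|->2, |5|->6, |4|->5, |2|->2
Step 3: Attach original signs; sum ranks with positive sign and with negative sign.
W+ = 2 + 6 + 2 = 10
W- = 4 + 2 + 5 = 11
(Check: W+ + W- = 21 should equal n(n+1)/2 = 21.)
Step 4: Test statistic W = min(W+, W-) = 10.
Step 5: Ties in |d|, so use the tie-corrected normal approximation.
        E[W] = n(n+1)/4 = 6*7/4 = 10.5.
        Tie groups: |d|=2 (t=3); sum(t^3 - t) = 24.
        Var[W] = n(n+1)(2n+1)/24 - sum(t^3-t)/48 = 546/24 - 24/48 = 22.25.
        z = (W - E[W]) / sqrt(Var[W]) = (10 - 10.5) / 4.7170 = -0.1060.
        Two-sided p = 2*Phi(z) = 0.915583.
Step 6: alpha = 0.05. fail to reject H0.

W+ = 10, W- = 11, W = min = 10, p = 0.915583, fail to reject H0.


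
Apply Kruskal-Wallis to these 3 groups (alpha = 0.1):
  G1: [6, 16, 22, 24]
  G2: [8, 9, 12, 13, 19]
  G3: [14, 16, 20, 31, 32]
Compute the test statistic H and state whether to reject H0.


Step 1: Combine all N = 14 observations and assign midranks.
sorted (value, group, rank): (6,G1,1), (8,G2,2), (9,G2,3), (12,G2,4), (13,G2,5), (14,G3,6), (16,G1,7.5), (16,G3,7.5), (19,G2,9), (20,G3,10), (22,G1,11), (24,G1,12), (31,G3,13), (32,G3,14)
Step 2: Sum ranks within each group.
R_1 = 31.5 (n_1 = 4)
R_2 = 23 (n_2 = 5)
R_3 = 50.5 (n_3 = 5)
Step 3: H = 12/(N(N+1)) * sum(R_i^2/n_i) - 3(N+1)
     = 12/(14*15) * (31.5^2/4 + 23^2/5 + 50.5^2/5) - 3*15
     = 0.057143 * 863.913 - 45
     = 4.366429.
Step 4: Ties present; correction factor C = 1 - 6/(14^3 - 14) = 0.997802. Corrected H = 4.366429 / 0.997802 = 4.376046.
Step 5: Under H0, H ~ chi^2(2); p-value = 0.112138.
Step 6: alpha = 0.1. fail to reject H0.

H = 4.3760, df = 2, p = 0.112138, fail to reject H0.


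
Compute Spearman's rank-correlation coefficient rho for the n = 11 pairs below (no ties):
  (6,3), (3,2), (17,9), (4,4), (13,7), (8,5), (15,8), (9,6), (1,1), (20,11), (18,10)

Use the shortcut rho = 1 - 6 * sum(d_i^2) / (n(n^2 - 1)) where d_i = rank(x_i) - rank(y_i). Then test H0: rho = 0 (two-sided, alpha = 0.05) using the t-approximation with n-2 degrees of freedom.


Step 1: Rank x and y separately (midranks; no ties here).
rank(x): 6->4, 3->2, 17->9, 4->3, 13->7, 8->5, 15->8, 9->6, 1->1, 20->11, 18->10
rank(y): 3->3, 2->2, 9->9, 4->4, 7->7, 5->5, 8->8, 6->6, 1->1, 11->11, 10->10
Step 2: d_i = R_x(i) - R_y(i); compute d_i^2.
  (4-3)^2=1, (2-2)^2=0, (9-9)^2=0, (3-4)^2=1, (7-7)^2=0, (5-5)^2=0, (8-8)^2=0, (6-6)^2=0, (1-1)^2=0, (11-11)^2=0, (10-10)^2=0
sum(d^2) = 2.
Step 3: rho = 1 - 6*2 / (11*(11^2 - 1)) = 1 - 12/1320 = 0.990909.
Step 4: Under H0, t = rho * sqrt((n-2)/(1-rho^2)) = 22.0966 ~ t(9).
Step 5: Two-sided p-value from the t-distribution with 9 df = 0.000000.
Step 6: alpha = 0.05. reject H0.

rho = 0.9909, p = 0.000000, reject H0 at alpha = 0.05.


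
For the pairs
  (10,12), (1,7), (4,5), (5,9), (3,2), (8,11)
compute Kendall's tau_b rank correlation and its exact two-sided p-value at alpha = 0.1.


Step 1: Enumerate the 15 unordered pairs (i,j) with i<j and classify each by sign(x_j-x_i) * sign(y_j-y_i).
  (1,2):dx=-9,dy=-5->C; (1,3):dx=-6,dy=-7->C; (1,4):dx=-5,dy=-3->C; (1,5):dx=-7,dy=-10->C
  (1,6):dx=-2,dy=-1->C; (2,3):dx=+3,dy=-2->D; (2,4):dx=+4,dy=+2->C; (2,5):dx=+2,dy=-5->D
  (2,6):dx=+7,dy=+4->C; (3,4):dx=+1,dy=+4->C; (3,5):dx=-1,dy=-3->C; (3,6):dx=+4,dy=+6->C
  (4,5):dx=-2,dy=-7->C; (4,6):dx=+3,dy=+2->C; (5,6):dx=+5,dy=+9->C
Step 2: C = 13, D = 2, total pairs = 15.
Step 3: tau = (C - D)/(n(n-1)/2) = (13 - 2)/15 = 0.733333.
Step 4: Exact two-sided p-value (enumerate n! = 720 permutations of y under H0): p = 0.055556.
Step 5: alpha = 0.1. reject H0.

tau_b = 0.7333 (C=13, D=2), p = 0.055556, reject H0.


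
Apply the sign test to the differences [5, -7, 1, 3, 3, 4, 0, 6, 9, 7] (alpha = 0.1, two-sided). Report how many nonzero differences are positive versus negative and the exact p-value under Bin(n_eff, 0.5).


Step 1: Discard zero differences. Original n = 10; n_eff = number of nonzero differences = 9.
Nonzero differences (with sign): +5, -7, +1, +3, +3, +4, +6, +9, +7
Step 2: Count signs: positive = 8, negative = 1.
Step 3: Under H0: P(positive) = 0.5, so the number of positives S ~ Bin(9, 0.5).
Step 4: Two-sided exact p-value = sum of Bin(9,0.5) probabilities at or below the observed probability = 0.039062.
Step 5: alpha = 0.1. reject H0.

n_eff = 9, pos = 8, neg = 1, p = 0.039062, reject H0.


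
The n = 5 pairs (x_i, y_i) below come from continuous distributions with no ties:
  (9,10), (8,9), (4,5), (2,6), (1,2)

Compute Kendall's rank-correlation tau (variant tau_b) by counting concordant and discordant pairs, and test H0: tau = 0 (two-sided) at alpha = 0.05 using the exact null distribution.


Step 1: Enumerate the 10 unordered pairs (i,j) with i<j and classify each by sign(x_j-x_i) * sign(y_j-y_i).
  (1,2):dx=-1,dy=-1->C; (1,3):dx=-5,dy=-5->C; (1,4):dx=-7,dy=-4->C; (1,5):dx=-8,dy=-8->C
  (2,3):dx=-4,dy=-4->C; (2,4):dx=-6,dy=-3->C; (2,5):dx=-7,dy=-7->C; (3,4):dx=-2,dy=+1->D
  (3,5):dx=-3,dy=-3->C; (4,5):dx=-1,dy=-4->C
Step 2: C = 9, D = 1, total pairs = 10.
Step 3: tau = (C - D)/(n(n-1)/2) = (9 - 1)/10 = 0.800000.
Step 4: Exact two-sided p-value (enumerate n! = 120 permutations of y under H0): p = 0.083333.
Step 5: alpha = 0.05. fail to reject H0.

tau_b = 0.8000 (C=9, D=1), p = 0.083333, fail to reject H0.


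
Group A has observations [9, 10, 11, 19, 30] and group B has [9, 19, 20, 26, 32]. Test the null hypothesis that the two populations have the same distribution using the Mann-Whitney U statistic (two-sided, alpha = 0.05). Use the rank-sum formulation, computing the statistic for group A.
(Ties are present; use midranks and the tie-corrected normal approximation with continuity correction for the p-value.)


Step 1: Combine and sort all 10 observations; assign midranks.
sorted (value, group): (9,X), (9,Y), (10,X), (11,X), (19,X), (19,Y), (20,Y), (26,Y), (30,X), (32,Y)
ranks: 9->1.5, 9->1.5, 10->3, 11->4, 19->5.5, 19->5.5, 20->7, 26->8, 30->9, 32->10
Step 2: Rank sum for X: R1 = 1.5 + 3 + 4 + 5.5 + 9 = 23.
Step 3: U_X = R1 - n1(n1+1)/2 = 23 - 5*6/2 = 23 - 15 = 8.
       U_Y = n1*n2 - U_X = 25 - 8 = 17.
Step 4: Ties are present, so use the tie-corrected normal approximation (with continuity correction) for the p-value.
Step 5: p-value = 0.400525; compare to alpha = 0.05. fail to reject H0.

U_X = 8, p = 0.400525, fail to reject H0 at alpha = 0.05.


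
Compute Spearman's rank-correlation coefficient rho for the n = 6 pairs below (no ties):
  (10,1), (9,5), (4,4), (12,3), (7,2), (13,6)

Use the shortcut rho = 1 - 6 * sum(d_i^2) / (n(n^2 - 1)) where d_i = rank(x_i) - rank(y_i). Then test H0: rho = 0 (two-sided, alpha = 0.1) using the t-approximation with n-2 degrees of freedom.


Step 1: Rank x and y separately (midranks; no ties here).
rank(x): 10->4, 9->3, 4->1, 12->5, 7->2, 13->6
rank(y): 1->1, 5->5, 4->4, 3->3, 2->2, 6->6
Step 2: d_i = R_x(i) - R_y(i); compute d_i^2.
  (4-1)^2=9, (3-5)^2=4, (1-4)^2=9, (5-3)^2=4, (2-2)^2=0, (6-6)^2=0
sum(d^2) = 26.
Step 3: rho = 1 - 6*26 / (6*(6^2 - 1)) = 1 - 156/210 = 0.257143.
Step 4: Under H0, t = rho * sqrt((n-2)/(1-rho^2)) = 0.5322 ~ t(4).
Step 5: Two-sided p-value from the t-distribution with 4 df = 0.622787.
Step 6: alpha = 0.1. fail to reject H0.

rho = 0.2571, p = 0.622787, fail to reject H0 at alpha = 0.1.


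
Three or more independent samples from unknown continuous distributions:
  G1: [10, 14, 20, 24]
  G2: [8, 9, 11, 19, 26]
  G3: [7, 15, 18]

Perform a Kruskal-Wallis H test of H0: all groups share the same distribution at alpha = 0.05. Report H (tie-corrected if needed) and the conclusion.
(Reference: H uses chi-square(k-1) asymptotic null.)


Step 1: Combine all N = 12 observations and assign midranks.
sorted (value, group, rank): (7,G3,1), (8,G2,2), (9,G2,3), (10,G1,4), (11,G2,5), (14,G1,6), (15,G3,7), (18,G3,8), (19,G2,9), (20,G1,10), (24,G1,11), (26,G2,12)
Step 2: Sum ranks within each group.
R_1 = 31 (n_1 = 4)
R_2 = 31 (n_2 = 5)
R_3 = 16 (n_3 = 3)
Step 3: H = 12/(N(N+1)) * sum(R_i^2/n_i) - 3(N+1)
     = 12/(12*13) * (31^2/4 + 31^2/5 + 16^2/3) - 3*13
     = 0.076923 * 517.783 - 39
     = 0.829487.
Step 4: No ties, so H is used without correction.
Step 5: Under H0, H ~ chi^2(2); p-value = 0.660510.
Step 6: alpha = 0.05. fail to reject H0.

H = 0.8295, df = 2, p = 0.660510, fail to reject H0.


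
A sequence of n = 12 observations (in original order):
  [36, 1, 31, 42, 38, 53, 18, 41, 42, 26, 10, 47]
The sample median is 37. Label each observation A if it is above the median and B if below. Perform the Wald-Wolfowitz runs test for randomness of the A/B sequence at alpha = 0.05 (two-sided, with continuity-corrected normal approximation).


Step 1: Compute median = 37; label A = above, B = below.
Labels in order: BBBAAABAABBA  (n_A = 6, n_B = 6)
Step 2: Count runs R = 6.
Step 3: Under H0 (random ordering), E[R] = 2*n_A*n_B/(n_A+n_B) + 1 = 2*6*6/12 + 1 = 7.0000.
        Var[R] = 2*n_A*n_B*(2*n_A*n_B - n_A - n_B) / ((n_A+n_B)^2 * (n_A+n_B-1)) = 4320/1584 = 2.7273.
        SD[R] = 1.6514.
Step 4: Continuity-corrected z = (R + 0.5 - E[R]) / SD[R] = (6 + 0.5 - 7.0000) / 1.6514 = -0.3028.
Step 5: Two-sided p-value via normal approximation = 2*(1 - Phi(|z|)) = 0.762069.
Step 6: alpha = 0.05. fail to reject H0.

R = 6, z = -0.3028, p = 0.762069, fail to reject H0.


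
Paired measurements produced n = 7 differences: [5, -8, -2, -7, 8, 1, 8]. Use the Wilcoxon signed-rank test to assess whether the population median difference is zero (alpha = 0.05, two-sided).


Step 1: Drop any zero differences (none here) and take |d_i|.
|d| = [5, 8, 2, 7, 8, 1, 8]
Step 2: Midrank |d_i| (ties get averaged ranks).
ranks: |5|->3, |8|->6, |2|->2, |7|->4, |8|->6, |1|->1, |8|->6
Step 3: Attach original signs; sum ranks with positive sign and with negative sign.
W+ = 3 + 6 + 1 + 6 = 16
W- = 6 + 2 + 4 = 12
(Check: W+ + W- = 28 should equal n(n+1)/2 = 28.)
Step 4: Test statistic W = min(W+, W-) = 12.
Step 5: Ties in |d|, so use the tie-corrected normal approximation.
        E[W] = n(n+1)/4 = 7*8/4 = 14.
        Tie groups: |d|=8 (t=3); sum(t^3 - t) = 24.
        Var[W] = n(n+1)(2n+1)/24 - sum(t^3-t)/48 = 840/24 - 24/48 = 34.5.
        z = (W - E[W]) / sqrt(Var[W]) = (12 - 14) / 5.8737 = -0.3405.
        Two-sided p = 2*Phi(z) = 0.733478.
Step 6: alpha = 0.05. fail to reject H0.

W+ = 16, W- = 12, W = min = 12, p = 0.733478, fail to reject H0.


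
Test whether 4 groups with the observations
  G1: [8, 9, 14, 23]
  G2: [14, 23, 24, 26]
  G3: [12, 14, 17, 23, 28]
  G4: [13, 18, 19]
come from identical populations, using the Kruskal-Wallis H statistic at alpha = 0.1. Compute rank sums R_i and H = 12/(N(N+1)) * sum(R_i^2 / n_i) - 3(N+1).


Step 1: Combine all N = 16 observations and assign midranks.
sorted (value, group, rank): (8,G1,1), (9,G1,2), (12,G3,3), (13,G4,4), (14,G1,6), (14,G2,6), (14,G3,6), (17,G3,8), (18,G4,9), (19,G4,10), (23,G1,12), (23,G2,12), (23,G3,12), (24,G2,14), (26,G2,15), (28,G3,16)
Step 2: Sum ranks within each group.
R_1 = 21 (n_1 = 4)
R_2 = 47 (n_2 = 4)
R_3 = 45 (n_3 = 5)
R_4 = 23 (n_4 = 3)
Step 3: H = 12/(N(N+1)) * sum(R_i^2/n_i) - 3(N+1)
     = 12/(16*17) * (21^2/4 + 47^2/4 + 45^2/5 + 23^2/3) - 3*17
     = 0.044118 * 1243.83 - 51
     = 3.875000.
Step 4: Ties present; correction factor C = 1 - 48/(16^3 - 16) = 0.988235. Corrected H = 3.875000 / 0.988235 = 3.921131.
Step 5: Under H0, H ~ chi^2(3); p-value = 0.270107.
Step 6: alpha = 0.1. fail to reject H0.

H = 3.9211, df = 3, p = 0.270107, fail to reject H0.


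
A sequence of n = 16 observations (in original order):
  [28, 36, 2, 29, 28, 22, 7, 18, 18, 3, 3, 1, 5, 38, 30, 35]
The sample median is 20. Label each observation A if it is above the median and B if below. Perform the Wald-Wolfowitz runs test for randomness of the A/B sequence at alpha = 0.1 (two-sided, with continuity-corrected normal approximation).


Step 1: Compute median = 20; label A = above, B = below.
Labels in order: AABAAABBBBBBBAAA  (n_A = 8, n_B = 8)
Step 2: Count runs R = 5.
Step 3: Under H0 (random ordering), E[R] = 2*n_A*n_B/(n_A+n_B) + 1 = 2*8*8/16 + 1 = 9.0000.
        Var[R] = 2*n_A*n_B*(2*n_A*n_B - n_A - n_B) / ((n_A+n_B)^2 * (n_A+n_B-1)) = 14336/3840 = 3.7333.
        SD[R] = 1.9322.
Step 4: Continuity-corrected z = (R + 0.5 - E[R]) / SD[R] = (5 + 0.5 - 9.0000) / 1.9322 = -1.8114.
Step 5: Two-sided p-value via normal approximation = 2*(1 - Phi(|z|)) = 0.070076.
Step 6: alpha = 0.1. reject H0.

R = 5, z = -1.8114, p = 0.070076, reject H0.


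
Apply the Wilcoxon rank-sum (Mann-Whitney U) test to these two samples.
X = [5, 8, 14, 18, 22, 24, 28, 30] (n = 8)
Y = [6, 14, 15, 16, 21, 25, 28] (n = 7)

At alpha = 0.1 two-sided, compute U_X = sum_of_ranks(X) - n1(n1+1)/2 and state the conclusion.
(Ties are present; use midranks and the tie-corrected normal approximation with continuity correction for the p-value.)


Step 1: Combine and sort all 15 observations; assign midranks.
sorted (value, group): (5,X), (6,Y), (8,X), (14,X), (14,Y), (15,Y), (16,Y), (18,X), (21,Y), (22,X), (24,X), (25,Y), (28,X), (28,Y), (30,X)
ranks: 5->1, 6->2, 8->3, 14->4.5, 14->4.5, 15->6, 16->7, 18->8, 21->9, 22->10, 24->11, 25->12, 28->13.5, 28->13.5, 30->15
Step 2: Rank sum for X: R1 = 1 + 3 + 4.5 + 8 + 10 + 11 + 13.5 + 15 = 66.
Step 3: U_X = R1 - n1(n1+1)/2 = 66 - 8*9/2 = 66 - 36 = 30.
       U_Y = n1*n2 - U_X = 56 - 30 = 26.
Step 4: Ties are present, so use the tie-corrected normal approximation (with continuity correction) for the p-value.
Step 5: p-value = 0.861942; compare to alpha = 0.1. fail to reject H0.

U_X = 30, p = 0.861942, fail to reject H0 at alpha = 0.1.


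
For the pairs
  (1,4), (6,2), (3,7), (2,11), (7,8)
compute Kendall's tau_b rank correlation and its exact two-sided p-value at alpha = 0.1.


Step 1: Enumerate the 10 unordered pairs (i,j) with i<j and classify each by sign(x_j-x_i) * sign(y_j-y_i).
  (1,2):dx=+5,dy=-2->D; (1,3):dx=+2,dy=+3->C; (1,4):dx=+1,dy=+7->C; (1,5):dx=+6,dy=+4->C
  (2,3):dx=-3,dy=+5->D; (2,4):dx=-4,dy=+9->D; (2,5):dx=+1,dy=+6->C; (3,4):dx=-1,dy=+4->D
  (3,5):dx=+4,dy=+1->C; (4,5):dx=+5,dy=-3->D
Step 2: C = 5, D = 5, total pairs = 10.
Step 3: tau = (C - D)/(n(n-1)/2) = (5 - 5)/10 = 0.000000.
Step 4: Exact two-sided p-value (enumerate n! = 120 permutations of y under H0): p = 1.000000.
Step 5: alpha = 0.1. fail to reject H0.

tau_b = 0.0000 (C=5, D=5), p = 1.000000, fail to reject H0.


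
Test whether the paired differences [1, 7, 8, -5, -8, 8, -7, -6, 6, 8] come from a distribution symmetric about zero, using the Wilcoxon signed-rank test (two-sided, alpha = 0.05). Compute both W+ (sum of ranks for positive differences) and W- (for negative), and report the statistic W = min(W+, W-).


Step 1: Drop any zero differences (none here) and take |d_i|.
|d| = [1, 7, 8, 5, 8, 8, 7, 6, 6, 8]
Step 2: Midrank |d_i| (ties get averaged ranks).
ranks: |1|->1, |7|->5.5, |8|->8.5, |5|->2, |8|->8.5, |8|->8.5, |7|->5.5, |6|->3.5, |6|->3.5, |8|->8.5
Step 3: Attach original signs; sum ranks with positive sign and with negative sign.
W+ = 1 + 5.5 + 8.5 + 8.5 + 3.5 + 8.5 = 35.5
W- = 2 + 8.5 + 5.5 + 3.5 = 19.5
(Check: W+ + W- = 55 should equal n(n+1)/2 = 55.)
Step 4: Test statistic W = min(W+, W-) = 19.5.
Step 5: Ties in |d|, so use the tie-corrected normal approximation.
        E[W] = n(n+1)/4 = 10*11/4 = 27.5.
        Tie groups: |d|=6 (t=2), |d|=7 (t=2), |d|=8 (t=4); sum(t^3 - t) = 72.
        Var[W] = n(n+1)(2n+1)/24 - sum(t^3-t)/48 = 2310/24 - 72/48 = 94.75.
        z = (W - E[W]) / sqrt(Var[W]) = (19.5 - 27.5) / 9.7340 = -0.8219.
        Two-sided p = 2*Phi(z) = 0.411154.
Step 6: alpha = 0.05. fail to reject H0.

W+ = 35.5, W- = 19.5, W = min = 19.5, p = 0.411154, fail to reject H0.


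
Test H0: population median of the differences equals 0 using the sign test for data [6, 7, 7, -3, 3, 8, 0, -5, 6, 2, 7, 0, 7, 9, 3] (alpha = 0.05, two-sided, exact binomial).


Step 1: Discard zero differences. Original n = 15; n_eff = number of nonzero differences = 13.
Nonzero differences (with sign): +6, +7, +7, -3, +3, +8, -5, +6, +2, +7, +7, +9, +3
Step 2: Count signs: positive = 11, negative = 2.
Step 3: Under H0: P(positive) = 0.5, so the number of positives S ~ Bin(13, 0.5).
Step 4: Two-sided exact p-value = sum of Bin(13,0.5) probabilities at or below the observed probability = 0.022461.
Step 5: alpha = 0.05. reject H0.

n_eff = 13, pos = 11, neg = 2, p = 0.022461, reject H0.


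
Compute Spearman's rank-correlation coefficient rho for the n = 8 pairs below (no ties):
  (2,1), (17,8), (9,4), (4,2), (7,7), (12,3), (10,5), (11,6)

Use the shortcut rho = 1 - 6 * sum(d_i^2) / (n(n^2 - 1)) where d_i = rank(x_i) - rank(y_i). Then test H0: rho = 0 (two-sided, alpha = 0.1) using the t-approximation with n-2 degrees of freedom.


Step 1: Rank x and y separately (midranks; no ties here).
rank(x): 2->1, 17->8, 9->4, 4->2, 7->3, 12->7, 10->5, 11->6
rank(y): 1->1, 8->8, 4->4, 2->2, 7->7, 3->3, 5->5, 6->6
Step 2: d_i = R_x(i) - R_y(i); compute d_i^2.
  (1-1)^2=0, (8-8)^2=0, (4-4)^2=0, (2-2)^2=0, (3-7)^2=16, (7-3)^2=16, (5-5)^2=0, (6-6)^2=0
sum(d^2) = 32.
Step 3: rho = 1 - 6*32 / (8*(8^2 - 1)) = 1 - 192/504 = 0.619048.
Step 4: Under H0, t = rho * sqrt((n-2)/(1-rho^2)) = 1.9308 ~ t(6).
Step 5: Two-sided p-value from the t-distribution with 6 df = 0.101733.
Step 6: alpha = 0.1. fail to reject H0.

rho = 0.6190, p = 0.101733, fail to reject H0 at alpha = 0.1.


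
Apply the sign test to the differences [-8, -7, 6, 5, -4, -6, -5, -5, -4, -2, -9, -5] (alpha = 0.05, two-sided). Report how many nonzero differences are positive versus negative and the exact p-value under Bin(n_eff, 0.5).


Step 1: Discard zero differences. Original n = 12; n_eff = number of nonzero differences = 12.
Nonzero differences (with sign): -8, -7, +6, +5, -4, -6, -5, -5, -4, -2, -9, -5
Step 2: Count signs: positive = 2, negative = 10.
Step 3: Under H0: P(positive) = 0.5, so the number of positives S ~ Bin(12, 0.5).
Step 4: Two-sided exact p-value = sum of Bin(12,0.5) probabilities at or below the observed probability = 0.038574.
Step 5: alpha = 0.05. reject H0.

n_eff = 12, pos = 2, neg = 10, p = 0.038574, reject H0.


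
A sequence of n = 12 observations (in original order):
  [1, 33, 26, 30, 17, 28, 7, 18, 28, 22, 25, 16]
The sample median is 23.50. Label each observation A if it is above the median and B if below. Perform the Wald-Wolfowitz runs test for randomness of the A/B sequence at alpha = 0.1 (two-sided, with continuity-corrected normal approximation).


Step 1: Compute median = 23.50; label A = above, B = below.
Labels in order: BAAABABBABAB  (n_A = 6, n_B = 6)
Step 2: Count runs R = 9.
Step 3: Under H0 (random ordering), E[R] = 2*n_A*n_B/(n_A+n_B) + 1 = 2*6*6/12 + 1 = 7.0000.
        Var[R] = 2*n_A*n_B*(2*n_A*n_B - n_A - n_B) / ((n_A+n_B)^2 * (n_A+n_B-1)) = 4320/1584 = 2.7273.
        SD[R] = 1.6514.
Step 4: Continuity-corrected z = (R - 0.5 - E[R]) / SD[R] = (9 - 0.5 - 7.0000) / 1.6514 = 0.9083.
Step 5: Two-sided p-value via normal approximation = 2*(1 - Phi(|z|)) = 0.363722.
Step 6: alpha = 0.1. fail to reject H0.

R = 9, z = 0.9083, p = 0.363722, fail to reject H0.


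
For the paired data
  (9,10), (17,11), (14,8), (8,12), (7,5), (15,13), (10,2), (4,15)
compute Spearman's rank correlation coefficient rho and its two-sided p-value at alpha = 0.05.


Step 1: Rank x and y separately (midranks; no ties here).
rank(x): 9->4, 17->8, 14->6, 8->3, 7->2, 15->7, 10->5, 4->1
rank(y): 10->4, 11->5, 8->3, 12->6, 5->2, 13->7, 2->1, 15->8
Step 2: d_i = R_x(i) - R_y(i); compute d_i^2.
  (4-4)^2=0, (8-5)^2=9, (6-3)^2=9, (3-6)^2=9, (2-2)^2=0, (7-7)^2=0, (5-1)^2=16, (1-8)^2=49
sum(d^2) = 92.
Step 3: rho = 1 - 6*92 / (8*(8^2 - 1)) = 1 - 552/504 = -0.095238.
Step 4: Under H0, t = rho * sqrt((n-2)/(1-rho^2)) = -0.2343 ~ t(6).
Step 5: Two-sided p-value from the t-distribution with 6 df = 0.822505.
Step 6: alpha = 0.05. fail to reject H0.

rho = -0.0952, p = 0.822505, fail to reject H0 at alpha = 0.05.


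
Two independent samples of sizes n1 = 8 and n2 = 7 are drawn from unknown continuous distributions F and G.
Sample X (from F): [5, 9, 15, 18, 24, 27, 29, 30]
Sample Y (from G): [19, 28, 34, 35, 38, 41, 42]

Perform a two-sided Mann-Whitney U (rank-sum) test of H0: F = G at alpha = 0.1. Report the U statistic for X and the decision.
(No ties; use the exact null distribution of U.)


Step 1: Combine and sort all 15 observations; assign midranks.
sorted (value, group): (5,X), (9,X), (15,X), (18,X), (19,Y), (24,X), (27,X), (28,Y), (29,X), (30,X), (34,Y), (35,Y), (38,Y), (41,Y), (42,Y)
ranks: 5->1, 9->2, 15->3, 18->4, 19->5, 24->6, 27->7, 28->8, 29->9, 30->10, 34->11, 35->12, 38->13, 41->14, 42->15
Step 2: Rank sum for X: R1 = 1 + 2 + 3 + 4 + 6 + 7 + 9 + 10 = 42.
Step 3: U_X = R1 - n1(n1+1)/2 = 42 - 8*9/2 = 42 - 36 = 6.
       U_Y = n1*n2 - U_X = 56 - 6 = 50.
Step 4: No ties, so the exact null distribution of U (based on enumerating the C(15,8) = 6435 equally likely rank assignments) gives the two-sided p-value.
Step 5: p-value = 0.009324; compare to alpha = 0.1. reject H0.

U_X = 6, p = 0.009324, reject H0 at alpha = 0.1.


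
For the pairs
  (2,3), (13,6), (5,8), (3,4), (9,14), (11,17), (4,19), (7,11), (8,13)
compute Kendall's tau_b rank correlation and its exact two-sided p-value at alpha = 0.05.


Step 1: Enumerate the 36 unordered pairs (i,j) with i<j and classify each by sign(x_j-x_i) * sign(y_j-y_i).
  (1,2):dx=+11,dy=+3->C; (1,3):dx=+3,dy=+5->C; (1,4):dx=+1,dy=+1->C; (1,5):dx=+7,dy=+11->C
  (1,6):dx=+9,dy=+14->C; (1,7):dx=+2,dy=+16->C; (1,8):dx=+5,dy=+8->C; (1,9):dx=+6,dy=+10->C
  (2,3):dx=-8,dy=+2->D; (2,4):dx=-10,dy=-2->C; (2,5):dx=-4,dy=+8->D; (2,6):dx=-2,dy=+11->D
  (2,7):dx=-9,dy=+13->D; (2,8):dx=-6,dy=+5->D; (2,9):dx=-5,dy=+7->D; (3,4):dx=-2,dy=-4->C
  (3,5):dx=+4,dy=+6->C; (3,6):dx=+6,dy=+9->C; (3,7):dx=-1,dy=+11->D; (3,8):dx=+2,dy=+3->C
  (3,9):dx=+3,dy=+5->C; (4,5):dx=+6,dy=+10->C; (4,6):dx=+8,dy=+13->C; (4,7):dx=+1,dy=+15->C
  (4,8):dx=+4,dy=+7->C; (4,9):dx=+5,dy=+9->C; (5,6):dx=+2,dy=+3->C; (5,7):dx=-5,dy=+5->D
  (5,8):dx=-2,dy=-3->C; (5,9):dx=-1,dy=-1->C; (6,7):dx=-7,dy=+2->D; (6,8):dx=-4,dy=-6->C
  (6,9):dx=-3,dy=-4->C; (7,8):dx=+3,dy=-8->D; (7,9):dx=+4,dy=-6->D; (8,9):dx=+1,dy=+2->C
Step 2: C = 25, D = 11, total pairs = 36.
Step 3: tau = (C - D)/(n(n-1)/2) = (25 - 11)/36 = 0.388889.
Step 4: Exact two-sided p-value (enumerate n! = 362880 permutations of y under H0): p = 0.180181.
Step 5: alpha = 0.05. fail to reject H0.

tau_b = 0.3889 (C=25, D=11), p = 0.180181, fail to reject H0.


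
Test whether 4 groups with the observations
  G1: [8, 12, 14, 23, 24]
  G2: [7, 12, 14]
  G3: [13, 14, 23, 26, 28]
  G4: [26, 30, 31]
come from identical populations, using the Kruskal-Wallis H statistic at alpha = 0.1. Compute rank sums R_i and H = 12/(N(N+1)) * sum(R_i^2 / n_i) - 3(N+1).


Step 1: Combine all N = 16 observations and assign midranks.
sorted (value, group, rank): (7,G2,1), (8,G1,2), (12,G1,3.5), (12,G2,3.5), (13,G3,5), (14,G1,7), (14,G2,7), (14,G3,7), (23,G1,9.5), (23,G3,9.5), (24,G1,11), (26,G3,12.5), (26,G4,12.5), (28,G3,14), (30,G4,15), (31,G4,16)
Step 2: Sum ranks within each group.
R_1 = 33 (n_1 = 5)
R_2 = 11.5 (n_2 = 3)
R_3 = 48 (n_3 = 5)
R_4 = 43.5 (n_4 = 3)
Step 3: H = 12/(N(N+1)) * sum(R_i^2/n_i) - 3(N+1)
     = 12/(16*17) * (33^2/5 + 11.5^2/3 + 48^2/5 + 43.5^2/3) - 3*17
     = 0.044118 * 1353.43 - 51
     = 8.710294.
Step 4: Ties present; correction factor C = 1 - 42/(16^3 - 16) = 0.989706. Corrected H = 8.710294 / 0.989706 = 8.800892.
Step 5: Under H0, H ~ chi^2(3); p-value = 0.032059.
Step 6: alpha = 0.1. reject H0.

H = 8.8009, df = 3, p = 0.032059, reject H0.


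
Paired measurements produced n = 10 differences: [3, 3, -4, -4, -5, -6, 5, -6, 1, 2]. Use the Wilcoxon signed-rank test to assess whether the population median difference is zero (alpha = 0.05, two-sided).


Step 1: Drop any zero differences (none here) and take |d_i|.
|d| = [3, 3, 4, 4, 5, 6, 5, 6, 1, 2]
Step 2: Midrank |d_i| (ties get averaged ranks).
ranks: |3|->3.5, |3|->3.5, |4|->5.5, |4|->5.5, |5|->7.5, |6|->9.5, |5|->7.5, |6|->9.5, |1|->1, |2|->2
Step 3: Attach original signs; sum ranks with positive sign and with negative sign.
W+ = 3.5 + 3.5 + 7.5 + 1 + 2 = 17.5
W- = 5.5 + 5.5 + 7.5 + 9.5 + 9.5 = 37.5
(Check: W+ + W- = 55 should equal n(n+1)/2 = 55.)
Step 4: Test statistic W = min(W+, W-) = 17.5.
Step 5: Ties in |d|, so use the tie-corrected normal approximation.
        E[W] = n(n+1)/4 = 10*11/4 = 27.5.
        Tie groups: |d|=3 (t=2), |d|=4 (t=2), |d|=5 (t=2), |d|=6 (t=2); sum(t^3 - t) = 24.
        Var[W] = n(n+1)(2n+1)/24 - sum(t^3-t)/48 = 2310/24 - 24/48 = 95.75.
        z = (W - E[W]) / sqrt(Var[W]) = (17.5 - 27.5) / 9.7852 = -1.0220.
        Two-sided p = 2*Phi(z) = 0.306803.
Step 6: alpha = 0.05. fail to reject H0.

W+ = 17.5, W- = 37.5, W = min = 17.5, p = 0.306803, fail to reject H0.


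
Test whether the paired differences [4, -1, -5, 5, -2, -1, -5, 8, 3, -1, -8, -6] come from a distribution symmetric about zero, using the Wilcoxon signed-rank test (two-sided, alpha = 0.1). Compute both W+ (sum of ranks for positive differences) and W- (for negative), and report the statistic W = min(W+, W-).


Step 1: Drop any zero differences (none here) and take |d_i|.
|d| = [4, 1, 5, 5, 2, 1, 5, 8, 3, 1, 8, 6]
Step 2: Midrank |d_i| (ties get averaged ranks).
ranks: |4|->6, |1|->2, |5|->8, |5|->8, |2|->4, |1|->2, |5|->8, |8|->11.5, |3|->5, |1|->2, |8|->11.5, |6|->10
Step 3: Attach original signs; sum ranks with positive sign and with negative sign.
W+ = 6 + 8 + 11.5 + 5 = 30.5
W- = 2 + 8 + 4 + 2 + 8 + 2 + 11.5 + 10 = 47.5
(Check: W+ + W- = 78 should equal n(n+1)/2 = 78.)
Step 4: Test statistic W = min(W+, W-) = 30.5.
Step 5: Ties in |d|, so use the tie-corrected normal approximation.
        E[W] = n(n+1)/4 = 12*13/4 = 39.
        Tie groups: |d|=1 (t=3), |d|=5 (t=3), |d|=8 (t=2); sum(t^3 - t) = 54.
        Var[W] = n(n+1)(2n+1)/24 - sum(t^3-t)/48 = 3900/24 - 54/48 = 161.375.
        z = (W - E[W]) / sqrt(Var[W]) = (30.5 - 39) / 12.7033 = -0.6691.
        Two-sided p = 2*Phi(z) = 0.503422.
Step 6: alpha = 0.1. fail to reject H0.

W+ = 30.5, W- = 47.5, W = min = 30.5, p = 0.503422, fail to reject H0.


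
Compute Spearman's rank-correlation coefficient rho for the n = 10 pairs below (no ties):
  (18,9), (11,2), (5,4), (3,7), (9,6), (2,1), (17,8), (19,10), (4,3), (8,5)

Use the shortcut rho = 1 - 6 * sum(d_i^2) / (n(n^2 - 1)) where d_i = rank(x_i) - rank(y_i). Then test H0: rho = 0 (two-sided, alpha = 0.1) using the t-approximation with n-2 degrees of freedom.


Step 1: Rank x and y separately (midranks; no ties here).
rank(x): 18->9, 11->7, 5->4, 3->2, 9->6, 2->1, 17->8, 19->10, 4->3, 8->5
rank(y): 9->9, 2->2, 4->4, 7->7, 6->6, 1->1, 8->8, 10->10, 3->3, 5->5
Step 2: d_i = R_x(i) - R_y(i); compute d_i^2.
  (9-9)^2=0, (7-2)^2=25, (4-4)^2=0, (2-7)^2=25, (6-6)^2=0, (1-1)^2=0, (8-8)^2=0, (10-10)^2=0, (3-3)^2=0, (5-5)^2=0
sum(d^2) = 50.
Step 3: rho = 1 - 6*50 / (10*(10^2 - 1)) = 1 - 300/990 = 0.696970.
Step 4: Under H0, t = rho * sqrt((n-2)/(1-rho^2)) = 2.7490 ~ t(8).
Step 5: Two-sided p-value from the t-distribution with 8 df = 0.025097.
Step 6: alpha = 0.1. reject H0.

rho = 0.6970, p = 0.025097, reject H0 at alpha = 0.1.


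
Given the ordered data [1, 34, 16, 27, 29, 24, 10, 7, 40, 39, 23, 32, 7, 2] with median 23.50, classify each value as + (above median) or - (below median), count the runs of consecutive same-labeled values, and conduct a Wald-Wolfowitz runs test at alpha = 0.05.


Step 1: Compute median = 23.50; label A = above, B = below.
Labels in order: BABAAABBAABABB  (n_A = 7, n_B = 7)
Step 2: Count runs R = 9.
Step 3: Under H0 (random ordering), E[R] = 2*n_A*n_B/(n_A+n_B) + 1 = 2*7*7/14 + 1 = 8.0000.
        Var[R] = 2*n_A*n_B*(2*n_A*n_B - n_A - n_B) / ((n_A+n_B)^2 * (n_A+n_B-1)) = 8232/2548 = 3.2308.
        SD[R] = 1.7974.
Step 4: Continuity-corrected z = (R - 0.5 - E[R]) / SD[R] = (9 - 0.5 - 8.0000) / 1.7974 = 0.2782.
Step 5: Two-sided p-value via normal approximation = 2*(1 - Phi(|z|)) = 0.780879.
Step 6: alpha = 0.05. fail to reject H0.

R = 9, z = 0.2782, p = 0.780879, fail to reject H0.


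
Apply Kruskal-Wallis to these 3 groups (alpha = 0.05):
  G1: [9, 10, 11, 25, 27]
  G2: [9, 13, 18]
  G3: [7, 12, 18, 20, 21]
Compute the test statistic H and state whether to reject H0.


Step 1: Combine all N = 13 observations and assign midranks.
sorted (value, group, rank): (7,G3,1), (9,G1,2.5), (9,G2,2.5), (10,G1,4), (11,G1,5), (12,G3,6), (13,G2,7), (18,G2,8.5), (18,G3,8.5), (20,G3,10), (21,G3,11), (25,G1,12), (27,G1,13)
Step 2: Sum ranks within each group.
R_1 = 36.5 (n_1 = 5)
R_2 = 18 (n_2 = 3)
R_3 = 36.5 (n_3 = 5)
Step 3: H = 12/(N(N+1)) * sum(R_i^2/n_i) - 3(N+1)
     = 12/(13*14) * (36.5^2/5 + 18^2/3 + 36.5^2/5) - 3*14
     = 0.065934 * 640.9 - 42
     = 0.257143.
Step 4: Ties present; correction factor C = 1 - 12/(13^3 - 13) = 0.994505. Corrected H = 0.257143 / 0.994505 = 0.258564.
Step 5: Under H0, H ~ chi^2(2); p-value = 0.878726.
Step 6: alpha = 0.05. fail to reject H0.

H = 0.2586, df = 2, p = 0.878726, fail to reject H0.


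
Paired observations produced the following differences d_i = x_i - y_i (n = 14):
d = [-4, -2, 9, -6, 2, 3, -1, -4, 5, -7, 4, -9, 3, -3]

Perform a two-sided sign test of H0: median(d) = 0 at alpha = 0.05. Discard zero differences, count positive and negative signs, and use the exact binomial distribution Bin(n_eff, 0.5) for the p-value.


Step 1: Discard zero differences. Original n = 14; n_eff = number of nonzero differences = 14.
Nonzero differences (with sign): -4, -2, +9, -6, +2, +3, -1, -4, +5, -7, +4, -9, +3, -3
Step 2: Count signs: positive = 6, negative = 8.
Step 3: Under H0: P(positive) = 0.5, so the number of positives S ~ Bin(14, 0.5).
Step 4: Two-sided exact p-value = sum of Bin(14,0.5) probabilities at or below the observed probability = 0.790527.
Step 5: alpha = 0.05. fail to reject H0.

n_eff = 14, pos = 6, neg = 8, p = 0.790527, fail to reject H0.


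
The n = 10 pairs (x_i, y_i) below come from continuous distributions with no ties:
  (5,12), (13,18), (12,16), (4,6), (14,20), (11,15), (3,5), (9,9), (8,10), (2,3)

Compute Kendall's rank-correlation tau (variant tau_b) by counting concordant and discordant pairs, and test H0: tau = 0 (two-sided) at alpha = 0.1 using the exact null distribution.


Step 1: Enumerate the 45 unordered pairs (i,j) with i<j and classify each by sign(x_j-x_i) * sign(y_j-y_i).
  (1,2):dx=+8,dy=+6->C; (1,3):dx=+7,dy=+4->C; (1,4):dx=-1,dy=-6->C; (1,5):dx=+9,dy=+8->C
  (1,6):dx=+6,dy=+3->C; (1,7):dx=-2,dy=-7->C; (1,8):dx=+4,dy=-3->D; (1,9):dx=+3,dy=-2->D
  (1,10):dx=-3,dy=-9->C; (2,3):dx=-1,dy=-2->C; (2,4):dx=-9,dy=-12->C; (2,5):dx=+1,dy=+2->C
  (2,6):dx=-2,dy=-3->C; (2,7):dx=-10,dy=-13->C; (2,8):dx=-4,dy=-9->C; (2,9):dx=-5,dy=-8->C
  (2,10):dx=-11,dy=-15->C; (3,4):dx=-8,dy=-10->C; (3,5):dx=+2,dy=+4->C; (3,6):dx=-1,dy=-1->C
  (3,7):dx=-9,dy=-11->C; (3,8):dx=-3,dy=-7->C; (3,9):dx=-4,dy=-6->C; (3,10):dx=-10,dy=-13->C
  (4,5):dx=+10,dy=+14->C; (4,6):dx=+7,dy=+9->C; (4,7):dx=-1,dy=-1->C; (4,8):dx=+5,dy=+3->C
  (4,9):dx=+4,dy=+4->C; (4,10):dx=-2,dy=-3->C; (5,6):dx=-3,dy=-5->C; (5,7):dx=-11,dy=-15->C
  (5,8):dx=-5,dy=-11->C; (5,9):dx=-6,dy=-10->C; (5,10):dx=-12,dy=-17->C; (6,7):dx=-8,dy=-10->C
  (6,8):dx=-2,dy=-6->C; (6,9):dx=-3,dy=-5->C; (6,10):dx=-9,dy=-12->C; (7,8):dx=+6,dy=+4->C
  (7,9):dx=+5,dy=+5->C; (7,10):dx=-1,dy=-2->C; (8,9):dx=-1,dy=+1->D; (8,10):dx=-7,dy=-6->C
  (9,10):dx=-6,dy=-7->C
Step 2: C = 42, D = 3, total pairs = 45.
Step 3: tau = (C - D)/(n(n-1)/2) = (42 - 3)/45 = 0.866667.
Step 4: Exact two-sided p-value (enumerate n! = 3628800 permutations of y under H0): p = 0.000115.
Step 5: alpha = 0.1. reject H0.

tau_b = 0.8667 (C=42, D=3), p = 0.000115, reject H0.


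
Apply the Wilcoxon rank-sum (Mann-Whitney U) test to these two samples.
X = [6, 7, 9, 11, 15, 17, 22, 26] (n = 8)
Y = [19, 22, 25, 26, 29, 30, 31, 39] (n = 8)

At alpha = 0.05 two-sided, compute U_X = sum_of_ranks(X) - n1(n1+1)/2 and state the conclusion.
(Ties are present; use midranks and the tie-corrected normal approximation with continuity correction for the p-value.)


Step 1: Combine and sort all 16 observations; assign midranks.
sorted (value, group): (6,X), (7,X), (9,X), (11,X), (15,X), (17,X), (19,Y), (22,X), (22,Y), (25,Y), (26,X), (26,Y), (29,Y), (30,Y), (31,Y), (39,Y)
ranks: 6->1, 7->2, 9->3, 11->4, 15->5, 17->6, 19->7, 22->8.5, 22->8.5, 25->10, 26->11.5, 26->11.5, 29->13, 30->14, 31->15, 39->16
Step 2: Rank sum for X: R1 = 1 + 2 + 3 + 4 + 5 + 6 + 8.5 + 11.5 = 41.
Step 3: U_X = R1 - n1(n1+1)/2 = 41 - 8*9/2 = 41 - 36 = 5.
       U_Y = n1*n2 - U_X = 64 - 5 = 59.
Step 4: Ties are present, so use the tie-corrected normal approximation (with continuity correction) for the p-value.
Step 5: p-value = 0.005317; compare to alpha = 0.05. reject H0.

U_X = 5, p = 0.005317, reject H0 at alpha = 0.05.


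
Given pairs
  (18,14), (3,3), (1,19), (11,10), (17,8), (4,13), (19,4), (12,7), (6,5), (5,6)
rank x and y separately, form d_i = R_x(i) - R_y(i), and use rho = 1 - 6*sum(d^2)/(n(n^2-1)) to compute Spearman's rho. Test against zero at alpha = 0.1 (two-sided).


Step 1: Rank x and y separately (midranks; no ties here).
rank(x): 18->9, 3->2, 1->1, 11->6, 17->8, 4->3, 19->10, 12->7, 6->5, 5->4
rank(y): 14->9, 3->1, 19->10, 10->7, 8->6, 13->8, 4->2, 7->5, 5->3, 6->4
Step 2: d_i = R_x(i) - R_y(i); compute d_i^2.
  (9-9)^2=0, (2-1)^2=1, (1-10)^2=81, (6-7)^2=1, (8-6)^2=4, (3-8)^2=25, (10-2)^2=64, (7-5)^2=4, (5-3)^2=4, (4-4)^2=0
sum(d^2) = 184.
Step 3: rho = 1 - 6*184 / (10*(10^2 - 1)) = 1 - 1104/990 = -0.115152.
Step 4: Under H0, t = rho * sqrt((n-2)/(1-rho^2)) = -0.3279 ~ t(8).
Step 5: Two-sided p-value from the t-distribution with 8 df = 0.751420.
Step 6: alpha = 0.1. fail to reject H0.

rho = -0.1152, p = 0.751420, fail to reject H0 at alpha = 0.1.


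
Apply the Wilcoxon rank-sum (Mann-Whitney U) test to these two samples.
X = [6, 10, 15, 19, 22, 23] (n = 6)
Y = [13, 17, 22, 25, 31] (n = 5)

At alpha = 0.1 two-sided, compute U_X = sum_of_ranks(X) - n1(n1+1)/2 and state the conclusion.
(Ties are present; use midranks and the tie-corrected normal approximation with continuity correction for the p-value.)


Step 1: Combine and sort all 11 observations; assign midranks.
sorted (value, group): (6,X), (10,X), (13,Y), (15,X), (17,Y), (19,X), (22,X), (22,Y), (23,X), (25,Y), (31,Y)
ranks: 6->1, 10->2, 13->3, 15->4, 17->5, 19->6, 22->7.5, 22->7.5, 23->9, 25->10, 31->11
Step 2: Rank sum for X: R1 = 1 + 2 + 4 + 6 + 7.5 + 9 = 29.5.
Step 3: U_X = R1 - n1(n1+1)/2 = 29.5 - 6*7/2 = 29.5 - 21 = 8.5.
       U_Y = n1*n2 - U_X = 30 - 8.5 = 21.5.
Step 4: Ties are present, so use the tie-corrected normal approximation (with continuity correction) for the p-value.
Step 5: p-value = 0.272229; compare to alpha = 0.1. fail to reject H0.

U_X = 8.5, p = 0.272229, fail to reject H0 at alpha = 0.1.


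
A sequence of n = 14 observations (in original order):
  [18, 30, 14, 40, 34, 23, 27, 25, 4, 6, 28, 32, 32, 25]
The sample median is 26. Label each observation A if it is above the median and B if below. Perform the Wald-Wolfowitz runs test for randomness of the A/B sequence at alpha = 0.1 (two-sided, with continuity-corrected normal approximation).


Step 1: Compute median = 26; label A = above, B = below.
Labels in order: BABAABABBBAAAB  (n_A = 7, n_B = 7)
Step 2: Count runs R = 9.
Step 3: Under H0 (random ordering), E[R] = 2*n_A*n_B/(n_A+n_B) + 1 = 2*7*7/14 + 1 = 8.0000.
        Var[R] = 2*n_A*n_B*(2*n_A*n_B - n_A - n_B) / ((n_A+n_B)^2 * (n_A+n_B-1)) = 8232/2548 = 3.2308.
        SD[R] = 1.7974.
Step 4: Continuity-corrected z = (R - 0.5 - E[R]) / SD[R] = (9 - 0.5 - 8.0000) / 1.7974 = 0.2782.
Step 5: Two-sided p-value via normal approximation = 2*(1 - Phi(|z|)) = 0.780879.
Step 6: alpha = 0.1. fail to reject H0.

R = 9, z = 0.2782, p = 0.780879, fail to reject H0.


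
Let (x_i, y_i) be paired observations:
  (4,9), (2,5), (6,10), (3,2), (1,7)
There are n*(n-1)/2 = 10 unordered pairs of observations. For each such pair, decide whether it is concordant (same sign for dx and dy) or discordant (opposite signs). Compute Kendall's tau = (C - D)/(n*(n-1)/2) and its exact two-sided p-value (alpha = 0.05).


Step 1: Enumerate the 10 unordered pairs (i,j) with i<j and classify each by sign(x_j-x_i) * sign(y_j-y_i).
  (1,2):dx=-2,dy=-4->C; (1,3):dx=+2,dy=+1->C; (1,4):dx=-1,dy=-7->C; (1,5):dx=-3,dy=-2->C
  (2,3):dx=+4,dy=+5->C; (2,4):dx=+1,dy=-3->D; (2,5):dx=-1,dy=+2->D; (3,4):dx=-3,dy=-8->C
  (3,5):dx=-5,dy=-3->C; (4,5):dx=-2,dy=+5->D
Step 2: C = 7, D = 3, total pairs = 10.
Step 3: tau = (C - D)/(n(n-1)/2) = (7 - 3)/10 = 0.400000.
Step 4: Exact two-sided p-value (enumerate n! = 120 permutations of y under H0): p = 0.483333.
Step 5: alpha = 0.05. fail to reject H0.

tau_b = 0.4000 (C=7, D=3), p = 0.483333, fail to reject H0.


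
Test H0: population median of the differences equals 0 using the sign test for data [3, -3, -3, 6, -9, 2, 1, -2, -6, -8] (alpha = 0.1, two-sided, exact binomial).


Step 1: Discard zero differences. Original n = 10; n_eff = number of nonzero differences = 10.
Nonzero differences (with sign): +3, -3, -3, +6, -9, +2, +1, -2, -6, -8
Step 2: Count signs: positive = 4, negative = 6.
Step 3: Under H0: P(positive) = 0.5, so the number of positives S ~ Bin(10, 0.5).
Step 4: Two-sided exact p-value = sum of Bin(10,0.5) probabilities at or below the observed probability = 0.753906.
Step 5: alpha = 0.1. fail to reject H0.

n_eff = 10, pos = 4, neg = 6, p = 0.753906, fail to reject H0.


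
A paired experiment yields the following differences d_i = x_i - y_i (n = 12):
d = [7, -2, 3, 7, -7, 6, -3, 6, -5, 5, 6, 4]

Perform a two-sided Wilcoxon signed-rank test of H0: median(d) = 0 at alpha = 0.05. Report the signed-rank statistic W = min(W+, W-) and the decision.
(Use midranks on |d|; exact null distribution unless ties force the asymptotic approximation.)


Step 1: Drop any zero differences (none here) and take |d_i|.
|d| = [7, 2, 3, 7, 7, 6, 3, 6, 5, 5, 6, 4]
Step 2: Midrank |d_i| (ties get averaged ranks).
ranks: |7|->11, |2|->1, |3|->2.5, |7|->11, |7|->11, |6|->8, |3|->2.5, |6|->8, |5|->5.5, |5|->5.5, |6|->8, |4|->4
Step 3: Attach original signs; sum ranks with positive sign and with negative sign.
W+ = 11 + 2.5 + 11 + 8 + 8 + 5.5 + 8 + 4 = 58
W- = 1 + 11 + 2.5 + 5.5 = 20
(Check: W+ + W- = 78 should equal n(n+1)/2 = 78.)
Step 4: Test statistic W = min(W+, W-) = 20.
Step 5: Ties in |d|, so use the tie-corrected normal approximation.
        E[W] = n(n+1)/4 = 12*13/4 = 39.
        Tie groups: |d|=3 (t=2), |d|=5 (t=2), |d|=6 (t=3), |d|=7 (t=3); sum(t^3 - t) = 60.
        Var[W] = n(n+1)(2n+1)/24 - sum(t^3-t)/48 = 3900/24 - 60/48 = 161.25.
        z = (W - E[W]) / sqrt(Var[W]) = (20 - 39) / 12.6984 = -1.4962.
        Two-sided p = 2*Phi(z) = 0.134589.
Step 6: alpha = 0.05. fail to reject H0.

W+ = 58, W- = 20, W = min = 20, p = 0.134589, fail to reject H0.


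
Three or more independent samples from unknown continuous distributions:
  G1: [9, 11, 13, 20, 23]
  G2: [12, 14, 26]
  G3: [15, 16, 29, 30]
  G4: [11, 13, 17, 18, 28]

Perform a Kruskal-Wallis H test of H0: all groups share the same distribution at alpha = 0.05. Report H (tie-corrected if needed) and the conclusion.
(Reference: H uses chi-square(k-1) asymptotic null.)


Step 1: Combine all N = 17 observations and assign midranks.
sorted (value, group, rank): (9,G1,1), (11,G1,2.5), (11,G4,2.5), (12,G2,4), (13,G1,5.5), (13,G4,5.5), (14,G2,7), (15,G3,8), (16,G3,9), (17,G4,10), (18,G4,11), (20,G1,12), (23,G1,13), (26,G2,14), (28,G4,15), (29,G3,16), (30,G3,17)
Step 2: Sum ranks within each group.
R_1 = 34 (n_1 = 5)
R_2 = 25 (n_2 = 3)
R_3 = 50 (n_3 = 4)
R_4 = 44 (n_4 = 5)
Step 3: H = 12/(N(N+1)) * sum(R_i^2/n_i) - 3(N+1)
     = 12/(17*18) * (34^2/5 + 25^2/3 + 50^2/4 + 44^2/5) - 3*18
     = 0.039216 * 1451.73 - 54
     = 2.930719.
Step 4: Ties present; correction factor C = 1 - 12/(17^3 - 17) = 0.997549. Corrected H = 2.930719 / 0.997549 = 2.937920.
Step 5: Under H0, H ~ chi^2(3); p-value = 0.401296.
Step 6: alpha = 0.05. fail to reject H0.

H = 2.9379, df = 3, p = 0.401296, fail to reject H0.


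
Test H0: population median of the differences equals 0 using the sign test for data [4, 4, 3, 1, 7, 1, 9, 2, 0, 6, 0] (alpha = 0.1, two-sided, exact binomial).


Step 1: Discard zero differences. Original n = 11; n_eff = number of nonzero differences = 9.
Nonzero differences (with sign): +4, +4, +3, +1, +7, +1, +9, +2, +6
Step 2: Count signs: positive = 9, negative = 0.
Step 3: Under H0: P(positive) = 0.5, so the number of positives S ~ Bin(9, 0.5).
Step 4: Two-sided exact p-value = sum of Bin(9,0.5) probabilities at or below the observed probability = 0.003906.
Step 5: alpha = 0.1. reject H0.

n_eff = 9, pos = 9, neg = 0, p = 0.003906, reject H0.
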